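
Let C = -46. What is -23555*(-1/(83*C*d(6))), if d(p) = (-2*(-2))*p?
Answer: -23555/91632 ≈ -0.25706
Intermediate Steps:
d(p) = 4*p
-23555*(-1/(83*C*d(6))) = -23555/((-83*(-46))*(4*6)) = -23555/(3818*24) = -23555/91632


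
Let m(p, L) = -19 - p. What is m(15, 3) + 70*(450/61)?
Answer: 29426/61 ≈ 482.39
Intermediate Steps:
m(15, 3) + 70*(450/61) = (-19 - 1*15) + 70*(450/61) = (-19 - 15) + 70*(450*(1/61)) = -34 + 70*(450/61) = -34 + 31500/61 = 29426/61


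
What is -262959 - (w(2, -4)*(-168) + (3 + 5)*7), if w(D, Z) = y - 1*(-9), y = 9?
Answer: -259991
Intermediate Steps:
w(D, Z) = 18 (w(D, Z) = 9 - 1*(-9) = 9 + 9 = 18)
-262959 - (w(2, -4)*(-168) + (3 + 5)*7) = -262959 - (18*(-168) + (3 + 5)*7) = -262959 - (-3024 + 8*7) = -262959 - (-3024 + 56) = -262959 - 1*(-2968) = -262959 + 2968 = -259991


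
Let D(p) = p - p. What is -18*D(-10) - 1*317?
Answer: -317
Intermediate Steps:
D(p) = 0
-18*D(-10) - 1*317 = -18*0 - 1*317 = 0 - 317 = -317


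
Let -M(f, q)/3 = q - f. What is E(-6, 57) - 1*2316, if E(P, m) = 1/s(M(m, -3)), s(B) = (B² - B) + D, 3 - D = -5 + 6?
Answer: -74626151/32222 ≈ -2316.0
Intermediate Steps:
D = 2 (D = 3 - (-5 + 6) = 3 - 1*1 = 3 - 1 = 2)
M(f, q) = -3*q + 3*f (M(f, q) = -3*(q - f) = -3*q + 3*f)
s(B) = 2 + B² - B (s(B) = (B² - B) + 2 = 2 + B² - B)
E(P, m) = 1/(-7 + (9 + 3*m)² - 3*m) (E(P, m) = 1/(2 + (-3*(-3) + 3*m)² - (-3*(-3) + 3*m)) = 1/(2 + (9 + 3*m)² - (9 + 3*m)) = 1/(2 + (9 + 3*m)² + (-9 - 3*m)) = 1/(-7 + (9 + 3*m)² - 3*m))
E(-6, 57) - 1*2316 = 1/(74 + 9*57² + 51*57) - 1*2316 = 1/(74 + 9*3249 + 2907) - 2316 = 1/(74 + 29241 + 2907) - 2316 = 1/32222 - 2316 = -74626151/32222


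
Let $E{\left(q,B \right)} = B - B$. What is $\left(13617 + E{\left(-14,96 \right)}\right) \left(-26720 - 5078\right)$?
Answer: $-432993366$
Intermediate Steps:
$E{\left(q,B \right)} = 0$
$\left(13617 + E{\left(-14,96 \right)}\right) \left(-26720 - 5078\right) = \left(13617 + 0\right) \left(-26720 - 5078\right) = 13617 \left(-31798\right) = -432993366$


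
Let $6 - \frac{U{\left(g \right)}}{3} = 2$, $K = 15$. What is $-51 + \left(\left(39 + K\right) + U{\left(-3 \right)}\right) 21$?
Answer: $1335$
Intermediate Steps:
$U{\left(g \right)} = 12$ ($U{\left(g \right)} = 18 - 6 = 12$)
$-51 + \left(\left(39 + K\right) + U{\left(-3 \right)}\right) 21 = -51 + \left(\left(39 + 15\right) + 12\right) 21 = -51 + \left(54 + 12\right) 21 = -51 + 66 \cdot 21 = -51 + 1386 = 1335$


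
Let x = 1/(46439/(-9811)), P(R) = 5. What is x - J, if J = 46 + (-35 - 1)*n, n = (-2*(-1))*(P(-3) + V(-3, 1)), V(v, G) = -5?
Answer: -2146005/46439 ≈ -46.211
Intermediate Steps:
x = -9811/46439 (x = 1/(46439*(-1/9811)) = 1/(-46439/9811) = -9811/46439 ≈ -0.21127)
n = 0 (n = (-2*(-1))*(5 - 5) = 2*0 = 0)
J = 46 (J = 46 + (-35 - 1)*0 = 46 - 36*0 = 46 + 0 = 46)
x - J = -9811/46439 - 1*46 = -9811/46439 - 46 = -2146005/46439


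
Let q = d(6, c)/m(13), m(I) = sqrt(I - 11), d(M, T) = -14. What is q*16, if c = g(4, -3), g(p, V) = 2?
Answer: -112*sqrt(2) ≈ -158.39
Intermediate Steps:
c = 2
m(I) = sqrt(-11 + I)
q = -7*sqrt(2) (q = -14/sqrt(-11 + 13) = -14*sqrt(2)/2 = -7*sqrt(2) ≈ -9.8995)
q*16 = -7*sqrt(2)*16 = -112*sqrt(2)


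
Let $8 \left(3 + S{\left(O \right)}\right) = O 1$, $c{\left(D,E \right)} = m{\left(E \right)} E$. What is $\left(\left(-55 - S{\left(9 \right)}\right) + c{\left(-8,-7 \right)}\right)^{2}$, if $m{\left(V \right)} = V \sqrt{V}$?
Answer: $\frac{\left(425 - 392 i \sqrt{7}\right)^{2}}{64} \approx -13985.0 - 13774.0 i$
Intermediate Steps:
$m{\left(V \right)} = V^{\frac{3}{2}}$
$c{\left(D,E \right)} = E^{\frac{5}{2}}$ ($c{\left(D,E \right)} = E^{\frac{3}{2}} E = E^{\frac{5}{2}}$)
$S{\left(O \right)} = -3 + \frac{O}{8}$ ($S{\left(O \right)} = -3 + \frac{O 1}{8} = -3 + \frac{O}{8}$)
$\left(\left(-55 - S{\left(9 \right)}\right) + c{\left(-8,-7 \right)}\right)^{2} = \left(\left(-55 - \left(-3 + \frac{1}{8} \cdot 9\right)\right) + \left(-7\right)^{\frac{5}{2}}\right)^{2} = \left(\left(-55 - \left(-3 + \frac{9}{8}\right)\right) + 49 i \sqrt{7}\right)^{2} = \left(\left(-55 - - \frac{15}{8}\right) + 49 i \sqrt{7}\right)^{2} = \left(\left(-55 + \frac{15}{8}\right) + 49 i \sqrt{7}\right)^{2} = \left(- \frac{425}{8} + 49 i \sqrt{7}\right)^{2}$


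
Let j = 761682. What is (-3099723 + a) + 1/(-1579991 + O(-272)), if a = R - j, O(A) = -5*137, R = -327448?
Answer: -6621219404629/1580676 ≈ -4.1889e+6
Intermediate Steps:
O(A) = -685
a = -1089130 (a = -327448 - 1*761682 = -327448 - 761682 = -1089130)
(-3099723 + a) + 1/(-1579991 + O(-272)) = (-3099723 - 1089130) + 1/(-1579991 - 685) = -4188853 + 1/(-1580676) = -4188853 - 1/1580676 = -6621219404629/1580676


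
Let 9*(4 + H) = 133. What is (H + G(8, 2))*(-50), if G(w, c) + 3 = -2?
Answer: -2600/9 ≈ -288.89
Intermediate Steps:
H = 97/9 (H = -4 + (⅑)*133 = -4 + 133/9 = 97/9 ≈ 10.778)
G(w, c) = -5 (G(w, c) = -3 - 2 = -5)
(H + G(8, 2))*(-50) = (97/9 - 5)*(-50) = (52/9)*(-50) = -2600/9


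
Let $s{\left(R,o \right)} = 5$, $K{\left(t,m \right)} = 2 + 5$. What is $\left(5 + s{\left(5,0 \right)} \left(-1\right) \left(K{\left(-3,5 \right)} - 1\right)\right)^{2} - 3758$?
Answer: $-3133$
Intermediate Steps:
$K{\left(t,m \right)} = 7$
$\left(5 + s{\left(5,0 \right)} \left(-1\right) \left(K{\left(-3,5 \right)} - 1\right)\right)^{2} - 3758 = \left(5 + 5 \left(-1\right) \left(7 - 1\right)\right)^{2} - 3758 = \left(5 - 5 \left(7 - 1\right)\right)^{2} - 3758 = \left(5 - 30\right)^{2} - 3758 = \left(-25\right)^{2} - 3758 = 625 - 3758 = -3133$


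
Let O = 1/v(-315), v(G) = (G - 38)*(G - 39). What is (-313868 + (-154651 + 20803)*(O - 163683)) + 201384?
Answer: 456288948039592/20827 ≈ 2.1909e+10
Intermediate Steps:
v(G) = (-39 + G)*(-38 + G) (v(G) = (-38 + G)*(-39 + G) = (-39 + G)*(-38 + G))
O = 1/124962 (O = 1/(1482 + (-315)² - 77*(-315)) = 1/(1482 + 99225 + 24255) = 1/124962 ≈ 8.0024e-6)
(-313868 + (-154651 + 20803)*(O - 163683)) + 201384 = (-313868 + (-154651 + 20803)*(1/124962 - 163683)) + 201384 = (-313868 - 133848*(-20454155045/124962)) + 201384 = (-313868 + 456291290743860/20827) + 201384 = 456284753815024/20827 + 201384 = 456288948039592/20827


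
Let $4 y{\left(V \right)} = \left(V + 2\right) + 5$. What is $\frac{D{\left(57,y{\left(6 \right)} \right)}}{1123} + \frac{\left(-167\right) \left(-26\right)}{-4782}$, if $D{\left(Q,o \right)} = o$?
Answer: $- \frac{9721049}{10740372} \approx -0.90509$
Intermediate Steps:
$y{\left(V \right)} = \frac{7}{4} + \frac{V}{4}$ ($y{\left(V \right)} = \frac{\left(V + 2\right) + 5}{4} = \frac{\left(2 + V\right) + 5}{4} = \frac{7 + V}{4} = \frac{7}{4} + \frac{V}{4}$)
$\frac{D{\left(57,y{\left(6 \right)} \right)}}{1123} + \frac{\left(-167\right) \left(-26\right)}{-4782} = \frac{\frac{7}{4} + \frac{1}{4} \cdot 6}{1123} + \frac{\left(-167\right) \left(-26\right)}{-4782} = \left(\frac{7}{4} + \frac{3}{2}\right) \frac{1}{1123} + 4342 \left(- \frac{1}{4782}\right) = \frac{13}{4} \cdot \frac{1}{1123} - \frac{2171}{2391} = \frac{13}{4492} - \frac{2171}{2391} = - \frac{9721049}{10740372}$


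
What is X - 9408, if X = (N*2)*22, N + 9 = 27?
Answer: -8616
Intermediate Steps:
N = 18 (N = -9 + 27 = 18)
X = 792 (X = (18*2)*22 = 36*22 = 792)
X - 9408 = 792 - 9408 = -8616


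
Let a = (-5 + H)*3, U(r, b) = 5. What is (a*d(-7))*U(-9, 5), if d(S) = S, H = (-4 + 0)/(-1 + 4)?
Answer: 665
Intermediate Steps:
H = -4/3 ≈ -1.3333
a = -19 (a = (-5 - 4/3)*3 = -19/3*3 = -19)
(a*d(-7))*U(-9, 5) = -19*(-7)*5 = 133*5 = 665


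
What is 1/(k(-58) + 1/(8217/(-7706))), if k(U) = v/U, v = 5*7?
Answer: -476586/734543 ≈ -0.64882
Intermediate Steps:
v = 35
k(U) = 35/U
1/(k(-58) + 1/(8217/(-7706))) = 1/(35/(-58) + 1/(8217/(-7706))) = 1/(35*(-1/58) + 1/(8217*(-1/7706))) = 1/(-35/58 + 1/(-8217/7706)) = 1/(-35/58 - 7706/8217) = 1/(-734543/476586) = -476586/734543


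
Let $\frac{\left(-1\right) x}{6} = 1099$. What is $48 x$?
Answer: $-316512$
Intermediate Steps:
$x = -6594$ ($x = \left(-6\right) 1099 = -6594$)
$48 x = 48 \left(-6594\right) = -316512$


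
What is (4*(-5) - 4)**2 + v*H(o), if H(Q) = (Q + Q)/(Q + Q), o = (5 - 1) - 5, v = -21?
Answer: 555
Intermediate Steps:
o = -1 (o = 4 - 5 = -1)
H(Q) = 1 (H(Q) = (2*Q)/((2*Q)) = (2*Q)*(1/(2*Q)) = 1)
(4*(-5) - 4)**2 + v*H(o) = (4*(-5) - 4)**2 - 21*1 = (-20 - 4)**2 - 21 = (-24)**2 - 21 = 576 - 21 = 555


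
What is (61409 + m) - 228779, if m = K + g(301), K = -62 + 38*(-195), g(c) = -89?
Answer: -174931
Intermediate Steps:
K = -7472 (K = -62 - 7410 = -7472)
m = -7561 (m = -7472 - 89 = -7561)
(61409 + m) - 228779 = (61409 - 7561) - 228779 = 53848 - 228779 = -174931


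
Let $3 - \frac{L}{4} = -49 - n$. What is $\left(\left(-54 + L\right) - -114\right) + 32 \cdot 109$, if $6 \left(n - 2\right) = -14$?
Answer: $\frac{11264}{3} \approx 3754.7$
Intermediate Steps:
$n = - \frac{1}{3}$ ($n = 2 + \frac{1}{6} \left(-14\right) = 2 - \frac{7}{3} = - \frac{1}{3} \approx -0.33333$)
$L = \frac{620}{3}$ ($L = 12 - 4 \left(-49 - - \frac{1}{3}\right) = 12 - 4 \left(-49 + \frac{1}{3}\right) = 12 - - \frac{584}{3} = 12 + \frac{584}{3} = \frac{620}{3} \approx 206.67$)
$\left(\left(-54 + L\right) - -114\right) + 32 \cdot 109 = \left(\left(-54 + \frac{620}{3}\right) - -114\right) + 32 \cdot 109 = \left(\frac{458}{3} + 114\right) + 3488 = \frac{800}{3} + 3488 = \frac{11264}{3}$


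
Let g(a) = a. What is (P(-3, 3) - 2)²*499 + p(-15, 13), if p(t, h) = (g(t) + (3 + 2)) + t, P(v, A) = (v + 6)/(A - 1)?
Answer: 399/4 ≈ 99.750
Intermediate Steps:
P(v, A) = (6 + v)/(-1 + A)
p(t, h) = 5 + 2*t (p(t, h) = (t + (3 + 2)) + t = (t + 5) + t = (5 + t) + t = 5 + 2*t)
(P(-3, 3) - 2)²*499 + p(-15, 13) = ((6 - 3)/(-1 + 3) - 2)²*499 + (5 + 2*(-15)) = (3/2 - 2)²*499 + (5 - 30) = ((½)*3 - 2)²*499 - 25 = (3/2 - 2)²*499 - 25 = (-½)²*499 - 25 = (¼)*499 - 25 = 499/4 - 25 = 399/4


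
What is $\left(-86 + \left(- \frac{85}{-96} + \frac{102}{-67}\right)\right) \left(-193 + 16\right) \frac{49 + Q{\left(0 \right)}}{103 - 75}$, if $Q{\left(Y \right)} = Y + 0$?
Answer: $\frac{230143837}{8576} \approx 26836.0$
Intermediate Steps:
$Q{\left(Y \right)} = Y$
$\left(-86 + \left(- \frac{85}{-96} + \frac{102}{-67}\right)\right) \left(-193 + 16\right) \frac{49 + Q{\left(0 \right)}}{103 - 75} = \left(-86 + \left(- \frac{85}{-96} + \frac{102}{-67}\right)\right) \left(-193 + 16\right) \frac{49 + 0}{103 - 75} = \left(-86 + \left(\left(-85\right) \left(- \frac{1}{96}\right) + 102 \left(- \frac{1}{67}\right)\right)\right) \left(-177\right) \frac{49}{28} = \left(-86 + \left(\frac{85}{96} - \frac{102}{67}\right)\right) \left(-177\right) 49 \cdot \frac{1}{28} = \left(-86 - \frac{4097}{6432}\right) \left(-177\right) \frac{7}{4} = \left(- \frac{557249}{6432}\right) \left(-177\right) \frac{7}{4} = \frac{32877691}{2144} \cdot \frac{7}{4} = \frac{230143837}{8576}$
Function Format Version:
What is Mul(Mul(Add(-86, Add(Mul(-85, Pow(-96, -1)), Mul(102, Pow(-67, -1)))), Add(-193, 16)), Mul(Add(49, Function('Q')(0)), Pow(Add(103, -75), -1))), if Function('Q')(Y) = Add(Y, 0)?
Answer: Rational(230143837, 8576) ≈ 26836.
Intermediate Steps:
Function('Q')(Y) = Y
Mul(Mul(Add(-86, Add(Mul(-85, Pow(-96, -1)), Mul(102, Pow(-67, -1)))), Add(-193, 16)), Mul(Add(49, Function('Q')(0)), Pow(Add(103, -75), -1))) = Mul(Mul(Add(-86, Add(Mul(-85, Pow(-96, -1)), Mul(102, Pow(-67, -1)))), Add(-193, 16)), Mul(Add(49, 0), Pow(Add(103, -75), -1))) = Mul(Mul(Add(-86, Add(Mul(-85, Rational(-1, 96)), Mul(102, Rational(-1, 67)))), -177), Mul(49, Pow(28, -1))) = Mul(Mul(Add(-86, Add(Rational(85, 96), Rational(-102, 67))), -177), Mul(49, Rational(1, 28))) = Mul(Mul(Add(-86, Rational(-4097, 6432)), -177), Rational(7, 4)) = Mul(Mul(Rational(-557249, 6432), -177), Rational(7, 4)) = Mul(Rational(32877691, 2144), Rational(7, 4)) = Rational(230143837, 8576)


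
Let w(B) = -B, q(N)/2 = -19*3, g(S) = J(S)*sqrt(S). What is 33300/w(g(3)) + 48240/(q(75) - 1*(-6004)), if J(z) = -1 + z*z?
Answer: 4824/589 - 2775*sqrt(3)/2 ≈ -2395.0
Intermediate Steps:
J(z) = -1 + z**2
g(S) = sqrt(S)*(-1 + S**2) (g(S) = (-1 + S**2)*sqrt(S) = sqrt(S)*(-1 + S**2))
q(N) = -114 (q(N) = 2*(-19*3) = 2*(-57) = -114)
33300/w(g(3)) + 48240/(q(75) - 1*(-6004)) = 33300/((-sqrt(3)*(-1 + 3**2))) + 48240/(-114 - 1*(-6004)) = 33300/((-sqrt(3)*(-1 + 9))) + 48240/(-114 + 6004) = 33300/((-sqrt(3)*8)) + 48240/5890 = 33300/((-8*sqrt(3))) + 48240*(1/5890) = 33300/((-8*sqrt(3))) + 4824/589 = 33300*(-sqrt(3)/24) + 4824/589 = -2775*sqrt(3)/2 + 4824/589 = 4824/589 - 2775*sqrt(3)/2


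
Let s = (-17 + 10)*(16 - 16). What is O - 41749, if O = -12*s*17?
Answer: -41749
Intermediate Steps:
s = 0 (s = -7*0 = 0)
O = 0 (O = -12*0*17 = 0*17 = 0)
O - 41749 = 0 - 41749 = -41749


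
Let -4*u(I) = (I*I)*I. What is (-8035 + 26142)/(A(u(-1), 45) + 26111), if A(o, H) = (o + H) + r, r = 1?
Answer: 72428/104629 ≈ 0.69224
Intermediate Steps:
u(I) = -I**3/4 (u(I) = -I*I*I/4 = -I**2*I/4 = -I**3/4)
A(o, H) = 1 + H + o (A(o, H) = (o + H) + 1 = (H + o) + 1 = 1 + H + o)
(-8035 + 26142)/(A(u(-1), 45) + 26111) = (-8035 + 26142)/((1 + 45 - 1/4*(-1)**3) + 26111) = 18107/((1 + 45 - 1/4*(-1)) + 26111) = 18107/((1 + 45 + 1/4) + 26111) = 18107/(185/4 + 26111) = 18107/(104629/4) = 18107*(4/104629) = 72428/104629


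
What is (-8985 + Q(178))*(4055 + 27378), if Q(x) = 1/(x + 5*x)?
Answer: -301630407907/1068 ≈ -2.8243e+8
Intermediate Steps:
Q(x) = 1/(6*x)
(-8985 + Q(178))*(4055 + 27378) = (-8985 + (1/6)/178)*(4055 + 27378) = (-8985 + (1/6)*(1/178))*31433 = (-8985 + 1/1068)*31433 = -9595979/1068*31433 = -301630407907/1068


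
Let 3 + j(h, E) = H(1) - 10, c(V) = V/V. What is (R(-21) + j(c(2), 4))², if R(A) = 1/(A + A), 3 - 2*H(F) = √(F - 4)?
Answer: 232933/1764 + 242*I*√3/21 ≈ 132.05 + 19.96*I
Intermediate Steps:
c(V) = 1
H(F) = 3/2 - √(-4 + F)/2 (H(F) = 3/2 - √(F - 4)/2 = 3/2 - √(-4 + F)/2)
j(h, E) = -23/2 - I*√3/2 (j(h, E) = -3 + ((3/2 - √(-4 + 1)/2) - 10) = -3 + ((3/2 - I*√3/2) - 10) = -3 + (-17/2 - I*√3/2) = -23/2 - I*√3/2)
R(A) = 1/(2*A)
(R(-21) + j(c(2), 4))² = ((½)/(-21) + (-23/2 - I*√3/2))² = ((½)*(-1/21) + (-23/2 - I*√3/2))² = (-1/42 + (-23/2 - I*√3/2))² = (-242/21 - I*√3/2)²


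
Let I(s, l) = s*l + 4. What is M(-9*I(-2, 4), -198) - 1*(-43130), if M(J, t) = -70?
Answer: 43060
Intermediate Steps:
I(s, l) = 4 + l*s (I(s, l) = l*s + 4 = 4 + l*s)
M(-9*I(-2, 4), -198) - 1*(-43130) = -70 - 1*(-43130) = -70 + 43130 = 43060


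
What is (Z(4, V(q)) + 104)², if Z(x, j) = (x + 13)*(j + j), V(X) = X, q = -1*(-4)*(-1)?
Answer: 1024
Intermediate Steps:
q = -4 (q = 4*(-1) = -4)
Z(x, j) = 2*j*(13 + x) (Z(x, j) = (13 + x)*(2*j) = 2*j*(13 + x))
(Z(4, V(q)) + 104)² = (2*(-4)*(13 + 4) + 104)² = (2*(-4)*17 + 104)² = (-136 + 104)² = (-32)² = 1024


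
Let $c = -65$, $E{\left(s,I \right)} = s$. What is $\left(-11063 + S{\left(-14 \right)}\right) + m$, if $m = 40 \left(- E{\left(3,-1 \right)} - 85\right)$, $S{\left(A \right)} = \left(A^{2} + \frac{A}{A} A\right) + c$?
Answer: $-14466$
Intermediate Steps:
$S{\left(A \right)} = -65 + A + A^{2}$ ($S{\left(A \right)} = \left(A^{2} + \frac{A}{A} A\right) - 65 = \left(A^{2} + 1 A\right) - 65 = \left(A^{2} + A\right) - 65 = \left(A + A^{2}\right) - 65 = -65 + A + A^{2}$)
$m = -3520$ ($m = 40 \left(\left(-1\right) 3 - 85\right) = 40 \left(-3 - 85\right) = 40 \left(-88\right) = -3520$)
$\left(-11063 + S{\left(-14 \right)}\right) + m = \left(-11063 - \left(79 - 196\right)\right) - 3520 = \left(-11063 - -117\right) - 3520 = \left(-11063 + 117\right) - 3520 = -10946 - 3520 = -14466$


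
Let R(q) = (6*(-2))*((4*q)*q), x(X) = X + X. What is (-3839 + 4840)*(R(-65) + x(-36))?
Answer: -203074872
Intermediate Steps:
x(X) = 2*X
R(q) = -48*q²
(-3839 + 4840)*(R(-65) + x(-36)) = (-3839 + 4840)*(-48*(-65)² + 2*(-36)) = 1001*(-48*4225 - 72) = 1001*(-202800 - 72) = 1001*(-202872) = -203074872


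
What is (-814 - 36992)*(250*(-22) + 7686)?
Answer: -82643916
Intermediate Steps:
(-814 - 36992)*(250*(-22) + 7686) = -37806*(-5500 + 7686) = -37806*2186 = -82643916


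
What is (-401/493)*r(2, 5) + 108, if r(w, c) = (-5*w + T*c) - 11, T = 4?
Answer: 53645/493 ≈ 108.81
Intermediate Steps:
r(w, c) = -11 - 5*w + 4*c (r(w, c) = (-5*w + 4*c) - 11 = -11 - 5*w + 4*c)
(-401/493)*r(2, 5) + 108 = (-401/493)*(-11 - 5*2 + 4*5) + 108 = (-401*1/493)*(-11 - 10 + 20) + 108 = -401/493*(-1) + 108 = 401/493 + 108 = 53645/493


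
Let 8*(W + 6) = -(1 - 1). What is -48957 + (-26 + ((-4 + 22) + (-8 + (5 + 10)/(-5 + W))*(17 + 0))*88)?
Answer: -61407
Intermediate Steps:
W = -6 (W = -6 + (-(1 - 1))/8 = -6 + (-1*0)/8 = -6 + (⅛)*0 = -6 + 0 = -6)
-48957 + (-26 + ((-4 + 22) + (-8 + (5 + 10)/(-5 + W))*(17 + 0))*88) = -48957 + (-26 + ((-4 + 22) + (-8 + (5 + 10)/(-5 - 6))*(17 + 0))*88) = -48957 + (-26 + (18 + (-8 + 15/(-11))*17)*88) = -48957 + (-26 + (18 + (-8 + 15*(-1/11))*17)*88) = -48957 + (-26 + (18 + (-8 - 15/11)*17)*88) = -48957 + (-26 + (18 - 103/11*17)*88) = -48957 + (-26 + (18 - 1751/11)*88) = -48957 + (-26 - 1553/11*88) = -48957 + (-26 - 12424) = -48957 - 12450 = -61407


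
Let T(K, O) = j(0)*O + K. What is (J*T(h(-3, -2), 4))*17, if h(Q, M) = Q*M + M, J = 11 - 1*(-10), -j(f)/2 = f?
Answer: 1428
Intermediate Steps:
j(f) = -2*f
J = 21 (J = 11 + 10 = 21)
h(Q, M) = M + M*Q (h(Q, M) = M*Q + M = M + M*Q)
T(K, O) = K (T(K, O) = (-2*0)*O + K = 0*O + K = 0 + K = K)
(J*T(h(-3, -2), 4))*17 = (21*(-2*(1 - 3)))*17 = (21*(-2*(-2)))*17 = (21*4)*17 = 84*17 = 1428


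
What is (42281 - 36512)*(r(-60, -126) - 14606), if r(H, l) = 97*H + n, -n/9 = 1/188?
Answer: -22153519593/188 ≈ -1.1784e+8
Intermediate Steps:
n = -9/188 ≈ -0.047872
r(H, l) = -9/188 + 97*H (r(H, l) = 97*H - 9/188 = -9/188 + 97*H)
(42281 - 36512)*(r(-60, -126) - 14606) = (42281 - 36512)*((-9/188 + 97*(-60)) - 14606) = 5769*((-9/188 - 5820) - 14606) = 5769*(-1094169/188 - 14606) = 5769*(-3840097/188) = -22153519593/188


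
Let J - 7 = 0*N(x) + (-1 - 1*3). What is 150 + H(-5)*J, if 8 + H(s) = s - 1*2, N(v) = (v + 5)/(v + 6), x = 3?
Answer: 105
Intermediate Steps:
N(v) = (5 + v)/(6 + v)
H(s) = -10 + s (H(s) = -8 + (s - 1*2) = -8 + (s - 2) = -8 + (-2 + s) = -10 + s)
J = 3 (J = 7 + (0*((5 + 3)/(6 + 3)) + (-1 - 1*3)) = 7 + (0*(8/9) + (-1 - 3)) = 7 + (0*((1/9)*8) - 4) = 7 + (0*(8/9) - 4) = 7 + (0 - 4) = 7 - 4 = 3)
150 + H(-5)*J = 150 + (-10 - 5)*3 = 150 - 15*3 = 150 - 45 = 105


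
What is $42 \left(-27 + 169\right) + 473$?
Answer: $6437$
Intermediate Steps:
$42 \left(-27 + 169\right) + 473 = 42 \cdot 142 + 473 = 5964 + 473 = 6437$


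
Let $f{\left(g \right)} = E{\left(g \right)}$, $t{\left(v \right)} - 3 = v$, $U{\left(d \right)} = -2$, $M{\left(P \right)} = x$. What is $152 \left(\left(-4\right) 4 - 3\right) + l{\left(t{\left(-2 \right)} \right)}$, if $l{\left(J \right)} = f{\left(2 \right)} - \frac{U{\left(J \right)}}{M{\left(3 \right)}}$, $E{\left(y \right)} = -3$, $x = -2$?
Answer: $-2892$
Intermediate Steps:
$M{\left(P \right)} = -2$
$t{\left(v \right)} = 3 + v$
$f{\left(g \right)} = -3$
$l{\left(J \right)} = -4$ ($l{\left(J \right)} = -3 - - \frac{2}{-2} = -3 - \left(-2\right) \left(- \frac{1}{2}\right) = -3 - 1 = -4$)
$152 \left(\left(-4\right) 4 - 3\right) + l{\left(t{\left(-2 \right)} \right)} = 152 \left(\left(-4\right) 4 - 3\right) - 4 = 152 \left(-16 - 3\right) - 4 = 152 \left(-19\right) - 4 = -2888 - 4 = -2892$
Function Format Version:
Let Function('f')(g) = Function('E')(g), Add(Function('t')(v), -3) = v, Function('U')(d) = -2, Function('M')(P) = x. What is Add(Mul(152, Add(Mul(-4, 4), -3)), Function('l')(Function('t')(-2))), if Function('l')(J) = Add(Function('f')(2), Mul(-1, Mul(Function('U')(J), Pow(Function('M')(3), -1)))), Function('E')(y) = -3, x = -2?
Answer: -2892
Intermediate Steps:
Function('M')(P) = -2
Function('t')(v) = Add(3, v)
Function('f')(g) = -3
Function('l')(J) = -4 (Function('l')(J) = Add(-3, Mul(-1, Mul(-2, Pow(-2, -1)))) = Add(-3, Mul(-1, Mul(-2, Rational(-1, 2)))) = Add(-3, Mul(-1, 1)) = Add(-3, -1) = -4)
Add(Mul(152, Add(Mul(-4, 4), -3)), Function('l')(Function('t')(-2))) = Add(Mul(152, Add(Mul(-4, 4), -3)), -4) = Add(Mul(152, Add(-16, -3)), -4) = Add(Mul(152, -19), -4) = Add(-2888, -4) = -2892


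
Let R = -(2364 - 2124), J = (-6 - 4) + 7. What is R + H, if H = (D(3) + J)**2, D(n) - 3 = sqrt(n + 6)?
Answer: -231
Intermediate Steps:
D(n) = 3 + sqrt(6 + n) (D(n) = 3 + sqrt(n + 6) = 3 + sqrt(6 + n))
J = -3 (J = -10 + 7 = -3)
H = 9 (H = ((3 + sqrt(6 + 3)) - 3)**2 = ((3 + sqrt(9)) - 3)**2 = ((3 + 3) - 3)**2 = (6 - 3)**2 = 3**2 = 9)
R = -240 (R = -1*240 = -240)
R + H = -240 + 9 = -231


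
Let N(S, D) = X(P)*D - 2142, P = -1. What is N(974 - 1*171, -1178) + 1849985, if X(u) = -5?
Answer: 1853733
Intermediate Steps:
N(S, D) = -2142 - 5*D (N(S, D) = -5*D - 2142 = -2142 - 5*D)
N(974 - 1*171, -1178) + 1849985 = (-2142 - 5*(-1178)) + 1849985 = (-2142 + 5890) + 1849985 = 3748 + 1849985 = 1853733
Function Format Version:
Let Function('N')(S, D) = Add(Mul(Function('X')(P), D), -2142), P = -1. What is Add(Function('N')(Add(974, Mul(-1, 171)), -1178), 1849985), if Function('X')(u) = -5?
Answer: 1853733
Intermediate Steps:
Function('N')(S, D) = Add(-2142, Mul(-5, D)) (Function('N')(S, D) = Add(Mul(-5, D), -2142) = Add(-2142, Mul(-5, D)))
Add(Function('N')(Add(974, Mul(-1, 171)), -1178), 1849985) = Add(Add(-2142, Mul(-5, -1178)), 1849985) = Add(Add(-2142, 5890), 1849985) = Add(3748, 1849985) = 1853733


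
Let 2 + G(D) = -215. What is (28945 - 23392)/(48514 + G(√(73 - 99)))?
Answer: 1851/16099 ≈ 0.11498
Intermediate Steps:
G(D) = -217 (G(D) = -2 - 215 = -217)
(28945 - 23392)/(48514 + G(√(73 - 99))) = (28945 - 23392)/(48514 - 217) = 5553/48297 = 5553*(1/48297) = 1851/16099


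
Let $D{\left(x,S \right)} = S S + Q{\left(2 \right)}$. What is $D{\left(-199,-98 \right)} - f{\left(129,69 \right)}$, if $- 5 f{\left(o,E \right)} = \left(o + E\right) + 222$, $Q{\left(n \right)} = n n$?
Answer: $9692$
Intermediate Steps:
$Q{\left(n \right)} = n^{2}$
$D{\left(x,S \right)} = 4 + S^{2}$ ($D{\left(x,S \right)} = S S + 2^{2} = S^{2} + 4 = 4 + S^{2}$)
$f{\left(o,E \right)} = - \frac{222}{5} - \frac{E}{5} - \frac{o}{5}$ ($f{\left(o,E \right)} = - \frac{\left(o + E\right) + 222}{5} = - \frac{\left(E + o\right) + 222}{5} = - \frac{222 + E + o}{5} = - \frac{222}{5} - \frac{E}{5} - \frac{o}{5}$)
$D{\left(-199,-98 \right)} - f{\left(129,69 \right)} = \left(4 + \left(-98\right)^{2}\right) - \left(- \frac{222}{5} - \frac{69}{5} - \frac{129}{5}\right) = \left(4 + 9604\right) - \left(- \frac{222}{5} - \frac{69}{5} - \frac{129}{5}\right) = 9608 - -84 = 9608 + 84 = 9692$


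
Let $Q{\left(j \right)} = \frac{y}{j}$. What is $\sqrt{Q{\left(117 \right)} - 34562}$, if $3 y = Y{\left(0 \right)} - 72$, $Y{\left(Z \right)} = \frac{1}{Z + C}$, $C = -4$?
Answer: $\frac{7 i \sqrt{38622207}}{234} \approx 185.91 i$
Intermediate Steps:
$Y{\left(Z \right)} = \frac{1}{-4 + Z}$ ($Y{\left(Z \right)} = \frac{1}{Z - 4} = \frac{1}{-4 + Z}$)
$y = - \frac{289}{12}$ ($y = \frac{\frac{1}{-4 + 0} - 72}{3} = \frac{\frac{1}{-4} - 72}{3} = \frac{- \frac{1}{4} - 72}{3} = \frac{1}{3} \left(- \frac{289}{4}\right) = - \frac{289}{12} \approx -24.083$)
$Q{\left(j \right)} = - \frac{289}{12 j}$
$\sqrt{Q{\left(117 \right)} - 34562} = \sqrt{- \frac{289}{12 \cdot 117} - 34562} = \sqrt{\left(- \frac{289}{12}\right) \frac{1}{117} - 34562} = \sqrt{- \frac{289}{1404} - 34562} = \sqrt{- \frac{48525337}{1404}} = \frac{7 i \sqrt{38622207}}{234}$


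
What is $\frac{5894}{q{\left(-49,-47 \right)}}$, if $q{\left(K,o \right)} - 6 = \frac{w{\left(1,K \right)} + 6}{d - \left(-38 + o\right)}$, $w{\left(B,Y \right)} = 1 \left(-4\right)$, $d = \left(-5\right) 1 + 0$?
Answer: $\frac{235760}{241} \approx 978.26$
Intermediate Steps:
$d = -5$ ($d = -5 + 0 = -5$)
$w{\left(B,Y \right)} = -4$
$q{\left(K,o \right)} = 6 + \frac{2}{33 - o}$ ($q{\left(K,o \right)} = 6 + \frac{-4 + 6}{-5 - \left(-38 + o\right)} = 6 + \frac{2}{33 - o}$)
$\frac{5894}{q{\left(-49,-47 \right)}} = \frac{5894}{2 \frac{1}{-33 - 47} \left(-100 + 3 \left(-47\right)\right)} = \frac{5894}{2 \frac{1}{-80} \left(-100 - 141\right)} = \frac{5894}{2 \left(- \frac{1}{80}\right) \left(-241\right)} = \frac{5894}{\frac{241}{40}} = 5894 \cdot \frac{40}{241} = \frac{235760}{241}$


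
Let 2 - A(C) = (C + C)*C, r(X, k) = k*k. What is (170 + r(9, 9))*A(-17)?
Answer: -144576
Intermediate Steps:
r(X, k) = k**2
A(C) = 2 - 2*C**2 (A(C) = 2 - (C + C)*C = 2 - 2*C*C = 2 - 2*C**2)
(170 + r(9, 9))*A(-17) = (170 + 9**2)*(2 - 2*(-17)**2) = (170 + 81)*(2 - 2*289) = 251*(2 - 578) = 251*(-576) = -144576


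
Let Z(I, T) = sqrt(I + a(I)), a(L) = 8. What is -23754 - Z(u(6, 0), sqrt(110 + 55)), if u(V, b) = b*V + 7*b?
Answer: -23754 - 2*sqrt(2) ≈ -23757.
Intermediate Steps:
u(V, b) = 7*b + V*b (u(V, b) = V*b + 7*b = 7*b + V*b)
Z(I, T) = sqrt(8 + I) (Z(I, T) = sqrt(I + 8) = sqrt(8 + I))
-23754 - Z(u(6, 0), sqrt(110 + 55)) = -23754 - sqrt(8 + 0*(7 + 6)) = -23754 - sqrt(8 + 0*13) = -23754 - sqrt(8 + 0) = -23754 - sqrt(8) = -23754 - 2*sqrt(2)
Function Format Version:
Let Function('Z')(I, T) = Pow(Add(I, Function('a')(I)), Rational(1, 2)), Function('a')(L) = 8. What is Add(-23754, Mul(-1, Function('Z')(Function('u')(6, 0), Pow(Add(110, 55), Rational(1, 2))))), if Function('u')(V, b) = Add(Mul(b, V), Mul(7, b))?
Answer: Add(-23754, Mul(-2, Pow(2, Rational(1, 2)))) ≈ -23757.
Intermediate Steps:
Function('u')(V, b) = Add(Mul(7, b), Mul(V, b)) (Function('u')(V, b) = Add(Mul(V, b), Mul(7, b)) = Add(Mul(7, b), Mul(V, b)))
Function('Z')(I, T) = Pow(Add(8, I), Rational(1, 2)) (Function('Z')(I, T) = Pow(Add(I, 8), Rational(1, 2)) = Pow(Add(8, I), Rational(1, 2)))
Add(-23754, Mul(-1, Function('Z')(Function('u')(6, 0), Pow(Add(110, 55), Rational(1, 2))))) = Add(-23754, Mul(-1, Pow(Add(8, Mul(0, Add(7, 6))), Rational(1, 2)))) = Add(-23754, Mul(-1, Pow(Add(8, Mul(0, 13)), Rational(1, 2)))) = Add(-23754, Mul(-1, Pow(Add(8, 0), Rational(1, 2)))) = Add(-23754, Mul(-1, Pow(8, Rational(1, 2)))) = Add(-23754, Mul(-1, Mul(2, Pow(2, Rational(1, 2))))) = Add(-23754, Mul(-2, Pow(2, Rational(1, 2))))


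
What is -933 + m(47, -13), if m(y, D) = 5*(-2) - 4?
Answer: -947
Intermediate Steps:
m(y, D) = -14 (m(y, D) = -10 - 4 = -14)
-933 + m(47, -13) = -933 - 14 = -947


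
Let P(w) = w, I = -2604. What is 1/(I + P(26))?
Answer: -1/2578 ≈ -0.00038790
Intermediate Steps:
1/(I + P(26)) = 1/(-2604 + 26) = 1/(-2578) = -1/2578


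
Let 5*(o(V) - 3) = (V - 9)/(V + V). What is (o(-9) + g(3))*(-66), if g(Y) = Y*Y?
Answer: -4026/5 ≈ -805.20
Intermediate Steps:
g(Y) = Y²
o(V) = 3 + (-9 + V)/(10*V) (o(V) = 3 + ((V - 9)/(V + V))/5 = 3 + ((-9 + V)/((2*V)))/5 = 3 + ((-9 + V)*(1/(2*V)))/5 = 3 + ((-9 + V)/(2*V))/5 = 3 + (-9 + V)/(10*V))
(o(-9) + g(3))*(-66) = ((⅒)*(-9 + 31*(-9))/(-9) + 3²)*(-66) = ((⅒)*(-⅑)*(-9 - 279) + 9)*(-66) = ((⅒)*(-⅑)*(-288) + 9)*(-66) = (16/5 + 9)*(-66) = (61/5)*(-66) = -4026/5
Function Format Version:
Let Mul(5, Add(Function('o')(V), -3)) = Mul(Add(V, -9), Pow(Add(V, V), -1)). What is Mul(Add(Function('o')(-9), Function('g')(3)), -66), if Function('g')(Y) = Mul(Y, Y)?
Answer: Rational(-4026, 5) ≈ -805.20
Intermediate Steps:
Function('g')(Y) = Pow(Y, 2)
Function('o')(V) = Add(3, Mul(Rational(1, 10), Pow(V, -1), Add(-9, V))) (Function('o')(V) = Add(3, Mul(Rational(1, 5), Mul(Add(V, -9), Pow(Add(V, V), -1)))) = Add(3, Mul(Rational(1, 5), Mul(Add(-9, V), Pow(Mul(2, V), -1)))) = Add(3, Mul(Rational(1, 5), Mul(Add(-9, V), Mul(Rational(1, 2), Pow(V, -1))))) = Add(3, Mul(Rational(1, 5), Mul(Rational(1, 2), Pow(V, -1), Add(-9, V)))) = Add(3, Mul(Rational(1, 10), Pow(V, -1), Add(-9, V))))
Mul(Add(Function('o')(-9), Function('g')(3)), -66) = Mul(Add(Mul(Rational(1, 10), Pow(-9, -1), Add(-9, Mul(31, -9))), Pow(3, 2)), -66) = Mul(Add(Mul(Rational(1, 10), Rational(-1, 9), Add(-9, -279)), 9), -66) = Mul(Add(Mul(Rational(1, 10), Rational(-1, 9), -288), 9), -66) = Mul(Add(Rational(16, 5), 9), -66) = Mul(Rational(61, 5), -66) = Rational(-4026, 5)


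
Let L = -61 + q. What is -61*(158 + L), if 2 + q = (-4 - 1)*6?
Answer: -3965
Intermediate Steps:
q = -32 (q = -2 + (-4 - 1)*6 = -2 - 5*6 = -2 - 30 = -32)
L = -93 (L = -61 - 32 = -93)
-61*(158 + L) = -61*(158 - 93) = -61*65 = -3965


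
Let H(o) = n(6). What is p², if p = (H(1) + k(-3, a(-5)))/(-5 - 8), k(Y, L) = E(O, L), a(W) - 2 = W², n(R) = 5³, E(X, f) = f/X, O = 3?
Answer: 17956/169 ≈ 106.25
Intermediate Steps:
n(R) = 125
a(W) = 2 + W²
k(Y, L) = L/3
H(o) = 125
p = -134/13 (p = (125 + (2 + (-5)²)/3)/(-5 - 8) = (125 + (2 + 25)/3)/(-13) = (125 + (⅓)*27)*(-1/13) = (125 + 9)*(-1/13) = 134*(-1/13) = -134/13 ≈ -10.308)
p² = (-134/13)² = 17956/169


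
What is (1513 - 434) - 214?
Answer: 865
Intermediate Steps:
(1513 - 434) - 214 = 1079 - 214 = 865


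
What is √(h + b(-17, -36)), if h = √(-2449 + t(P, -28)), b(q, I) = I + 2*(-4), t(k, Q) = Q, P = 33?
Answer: √(-44 + I*√2477) ≈ 3.3489 + 7.4307*I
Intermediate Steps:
b(q, I) = -8 + I (b(q, I) = I - 8 = -8 + I)
h = I*√2477 (h = √(-2449 - 28) = √(-2477) = I*√2477 ≈ 49.769*I)
√(h + b(-17, -36)) = √(I*√2477 + (-8 - 36)) = √(I*√2477 - 44) = √(-44 + I*√2477)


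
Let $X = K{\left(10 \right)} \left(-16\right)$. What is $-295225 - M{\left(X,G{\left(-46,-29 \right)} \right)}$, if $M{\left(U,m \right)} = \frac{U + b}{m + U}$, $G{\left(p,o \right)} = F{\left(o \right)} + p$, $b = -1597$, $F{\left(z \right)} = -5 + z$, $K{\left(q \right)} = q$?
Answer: $- \frac{70855757}{240} \approx -2.9523 \cdot 10^{5}$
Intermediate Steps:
$G{\left(p,o \right)} = -5 + o + p$ ($G{\left(p,o \right)} = \left(-5 + o\right) + p = -5 + o + p$)
$X = -160$ ($X = 10 \left(-16\right) = -160$)
$M{\left(U,m \right)} = \frac{-1597 + U}{U + m}$ ($M{\left(U,m \right)} = \frac{U - 1597}{m + U} = \frac{-1597 + U}{U + m}$)
$-295225 - M{\left(X,G{\left(-46,-29 \right)} \right)} = -295225 - \frac{-1597 - 160}{-160 - 80} = -295225 - \frac{1}{-160 - 80} \left(-1757\right) = -295225 - \frac{1}{-240} \left(-1757\right) = -295225 - \left(- \frac{1}{240}\right) \left(-1757\right) = -295225 - \frac{1757}{240} = - \frac{70855757}{240}$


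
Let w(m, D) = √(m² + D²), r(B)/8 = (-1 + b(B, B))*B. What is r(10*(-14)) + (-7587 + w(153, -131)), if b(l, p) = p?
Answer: 150333 + √40570 ≈ 1.5053e+5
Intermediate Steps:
r(B) = 8*B*(-1 + B) (r(B) = 8*((-1 + B)*B) = 8*(B*(-1 + B)) = 8*B*(-1 + B))
w(m, D) = √(D² + m²)
r(10*(-14)) + (-7587 + w(153, -131)) = 8*(10*(-14))*(-1 + 10*(-14)) + (-7587 + √((-131)² + 153²)) = 8*(-140)*(-1 - 140) + (-7587 + √(17161 + 23409)) = 8*(-140)*(-141) + (-7587 + √40570) = 157920 + (-7587 + √40570) = 150333 + √40570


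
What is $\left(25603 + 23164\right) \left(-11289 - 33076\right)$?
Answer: $-2163547955$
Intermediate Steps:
$\left(25603 + 23164\right) \left(-11289 - 33076\right) = 48767 \left(-44365\right) = -2163547955$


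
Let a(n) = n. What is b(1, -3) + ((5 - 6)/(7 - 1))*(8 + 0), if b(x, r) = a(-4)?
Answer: -16/3 ≈ -5.3333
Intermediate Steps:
b(x, r) = -4
b(1, -3) + ((5 - 6)/(7 - 1))*(8 + 0) = -4 + ((5 - 6)/(7 - 1))*(8 + 0) = -4 - 1/6*8 = -4 - 1*⅙*8 = -4 - ⅙*8 = -4 - 4/3 = -16/3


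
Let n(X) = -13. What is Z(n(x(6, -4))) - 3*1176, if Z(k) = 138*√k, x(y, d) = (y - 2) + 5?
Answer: -3528 + 138*I*√13 ≈ -3528.0 + 497.57*I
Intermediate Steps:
x(y, d) = 3 + y (x(y, d) = (-2 + y) + 5 = 3 + y)
Z(n(x(6, -4))) - 3*1176 = 138*√(-13) - 3*1176 = 138*(I*√13) - 3528 = 138*I*√13 - 3528 = -3528 + 138*I*√13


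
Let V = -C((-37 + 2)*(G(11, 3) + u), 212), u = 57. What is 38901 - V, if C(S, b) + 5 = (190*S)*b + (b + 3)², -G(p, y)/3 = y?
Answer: -67585279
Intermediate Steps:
G(p, y) = -3*y
C(S, b) = -5 + (3 + b)² + 190*S*b (C(S, b) = -5 + ((190*S)*b + (b + 3)²) = -5 + (190*S*b + (3 + b)²) = -5 + ((3 + b)² + 190*S*b) = -5 + (3 + b)² + 190*S*b)
V = 67624180 (V = -(-5 + (3 + 212)² + 190*((-37 + 2)*(-3*3 + 57))*212) = -(-5 + 215² + 190*(-35*(-9 + 57))*212) = -(-5 + 46225 + 190*(-35*48)*212) = -(-5 + 46225 + 190*(-1680)*212) = -(-5 + 46225 - 67670400) = -1*(-67624180) = 67624180)
38901 - V = 38901 - 1*67624180 = 38901 - 67624180 = -67585279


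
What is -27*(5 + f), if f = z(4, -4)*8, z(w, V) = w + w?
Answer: -1863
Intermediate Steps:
z(w, V) = 2*w
f = 64 (f = (2*4)*8 = 8*8 = 64)
-27*(5 + f) = -27*(5 + 64) = -27*69 = -1863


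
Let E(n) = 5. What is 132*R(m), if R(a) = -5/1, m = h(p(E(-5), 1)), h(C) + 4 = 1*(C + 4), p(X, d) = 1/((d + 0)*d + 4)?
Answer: -660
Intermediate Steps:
p(X, d) = 1/(4 + d²) (p(X, d) = 1/(d*d + 4) = 1/(d² + 4) = 1/(4 + d²))
h(C) = C (h(C) = -4 + 1*(C + 4) = -4 + 1*(4 + C) = -4 + (4 + C) = C)
m = ⅕ (m = 1/(4 + 1²) = 1/(4 + 1) = 1/5 = ⅕ ≈ 0.20000)
R(a) = -5 (R(a) = -5*1 = -5)
132*R(m) = 132*(-5) = -660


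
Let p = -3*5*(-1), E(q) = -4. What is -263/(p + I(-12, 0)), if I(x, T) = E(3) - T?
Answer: -263/11 ≈ -23.909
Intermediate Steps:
p = 15 (p = -15*(-1) = 15)
I(x, T) = -4 - T
-263/(p + I(-12, 0)) = -263/(15 + (-4 - 1*0)) = -263/(15 + (-4 + 0)) = -263/(15 - 4) = -263/11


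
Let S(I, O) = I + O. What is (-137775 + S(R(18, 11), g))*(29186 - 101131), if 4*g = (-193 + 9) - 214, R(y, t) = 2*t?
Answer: 19835596225/2 ≈ 9.9178e+9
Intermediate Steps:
g = -199/2 (g = ((-193 + 9) - 214)/4 = (-184 - 214)/4 = (¼)*(-398) = -199/2 ≈ -99.500)
(-137775 + S(R(18, 11), g))*(29186 - 101131) = (-137775 + (2*11 - 199/2))*(29186 - 101131) = (-137775 + (22 - 199/2))*(-71945) = (-137775 - 155/2)*(-71945) = -275705/2*(-71945) = 19835596225/2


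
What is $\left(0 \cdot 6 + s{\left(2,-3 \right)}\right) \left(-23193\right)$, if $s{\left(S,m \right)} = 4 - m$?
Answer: $-162351$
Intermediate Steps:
$\left(0 \cdot 6 + s{\left(2,-3 \right)}\right) \left(-23193\right) = \left(0 \cdot 6 + \left(4 - -3\right)\right) \left(-23193\right) = \left(0 + \left(4 + 3\right)\right) \left(-23193\right) = \left(0 + 7\right) \left(-23193\right) = 7 \left(-23193\right) = -162351$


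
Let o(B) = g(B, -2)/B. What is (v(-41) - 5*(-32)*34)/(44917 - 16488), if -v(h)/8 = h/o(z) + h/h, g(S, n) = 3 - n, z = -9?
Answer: 24208/142145 ≈ 0.17031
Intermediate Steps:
o(B) = 5/B (o(B) = (3 - 1*(-2))/B = (3 + 2)/B = 5/B)
v(h) = -8 + 72*h/5 (v(h) = -8*(h/((5/(-9))) + h/h) = -8*(h/((5*(-⅑))) + 1) = -8*(h/(-5/9) + 1) = -8*(h*(-9/5) + 1) = -8*(-9*h/5 + 1) = -8*(1 - 9*h/5) = -8 + 72*h/5)
(v(-41) - 5*(-32)*34)/(44917 - 16488) = ((-8 + (72/5)*(-41)) - 5*(-32)*34)/(44917 - 16488) = ((-8 - 2952/5) + 160*34)/28429 = (-2992/5 + 5440)*(1/28429) = (24208/5)*(1/28429) = 24208/142145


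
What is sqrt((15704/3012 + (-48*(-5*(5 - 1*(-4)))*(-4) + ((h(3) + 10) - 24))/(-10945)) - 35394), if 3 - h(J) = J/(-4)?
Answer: I*sqrt(9614737754900936295)/16483170 ≈ 188.12*I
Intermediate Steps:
h(J) = 3 + J/4 (h(J) = 3 - J/(-4) = 3 - J*(-1)/4 = 3 - (-1)*J/4 = 3 + J/4)
sqrt((15704/3012 + (-48*(-5*(5 - 1*(-4)))*(-4) + ((h(3) + 10) - 24))/(-10945)) - 35394) = sqrt((15704/3012 + (-48*(-5*(5 - 1*(-4)))*(-4) + (((3 + (1/4)*3) + 10) - 24))/(-10945)) - 35394) = sqrt((15704*(1/3012) + (-48*(-5*(5 + 4))*(-4) + (((3 + 3/4) + 10) - 24))*(-1/10945)) - 35394) = sqrt((3926/753 + (-48*(-5*9)*(-4) + ((15/4 + 10) - 24))*(-1/10945)) - 35394) = sqrt((3926/753 + (-(-2160)*(-4) + (55/4 - 24))*(-1/10945)) - 35394) = sqrt((3926/753 + (-48*180 - 41/4)*(-1/10945)) - 35394) = sqrt((3926/753 + (-8640 - 41/4)*(-1/10945)) - 35394) = sqrt((3926/753 - 34601/4*(-1/10945)) - 35394) = sqrt((3926/753 + 34601/43780) - 35394) = sqrt(197934833/32966340 - 35394) = sqrt(-1166612703127/32966340) = I*sqrt(9614737754900936295)/16483170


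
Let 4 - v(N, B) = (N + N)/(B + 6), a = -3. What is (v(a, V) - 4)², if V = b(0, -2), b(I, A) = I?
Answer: 1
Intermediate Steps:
V = 0
v(N, B) = 4 - 2*N/(6 + B) (v(N, B) = 4 - (N + N)/(B + 6) = 4 - 2*N/(6 + B))
(v(a, V) - 4)² = (2*(12 - 1*(-3) + 2*0)/(6 + 0) - 4)² = (2*(12 + 3 + 0)/6 - 4)² = (2*(⅙)*15 - 4)² = (5 - 4)² = 1² = 1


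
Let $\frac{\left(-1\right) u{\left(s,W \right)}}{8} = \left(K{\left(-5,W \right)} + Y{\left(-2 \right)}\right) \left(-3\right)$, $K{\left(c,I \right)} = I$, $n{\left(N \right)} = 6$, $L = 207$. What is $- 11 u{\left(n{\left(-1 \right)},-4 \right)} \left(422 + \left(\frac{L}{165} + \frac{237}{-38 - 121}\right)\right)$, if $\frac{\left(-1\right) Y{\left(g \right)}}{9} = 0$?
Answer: $\frac{118026432}{265} \approx 4.4538 \cdot 10^{5}$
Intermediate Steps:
$Y{\left(g \right)} = 0$ ($Y{\left(g \right)} = \left(-9\right) 0 = 0$)
$u{\left(s,W \right)} = 24 W$ ($u{\left(s,W \right)} = - 8 \left(W + 0\right) \left(-3\right) = - 8 W \left(-3\right) = - 8 \left(- 3 W\right) = 24 W$)
$- 11 u{\left(n{\left(-1 \right)},-4 \right)} \left(422 + \left(\frac{L}{165} + \frac{237}{-38 - 121}\right)\right) = - 11 \cdot 24 \left(-4\right) \left(422 + \left(\frac{207}{165} + \frac{237}{-38 - 121}\right)\right) = \left(-11\right) \left(-96\right) \left(422 + \left(207 \cdot \frac{1}{165} + \frac{237}{-159}\right)\right) = 1056 \left(422 + \left(\frac{69}{55} + 237 \left(- \frac{1}{159}\right)\right)\right) = 1056 \left(422 + \left(\frac{69}{55} - \frac{79}{53}\right)\right) = 1056 \left(422 - \frac{688}{2915}\right) = 1056 \cdot \frac{1229442}{2915} = \frac{118026432}{265}$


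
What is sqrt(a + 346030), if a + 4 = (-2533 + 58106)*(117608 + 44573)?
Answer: sqrt(9013230739) ≈ 94938.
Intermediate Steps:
a = 9012884709 (a = -4 + (-2533 + 58106)*(117608 + 44573) = -4 + 55573*162181 = -4 + 9012884713 = 9012884709)
sqrt(a + 346030) = sqrt(9012884709 + 346030) = sqrt(9013230739)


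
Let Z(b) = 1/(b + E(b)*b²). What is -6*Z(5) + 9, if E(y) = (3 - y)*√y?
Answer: 22461/2495 + 12*√5/499 ≈ 9.0562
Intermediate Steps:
E(y) = √y*(3 - y)
Z(b) = 1/(b + b^(5/2)*(3 - b)) (Z(b) = 1/(b + (√b*(3 - b))*b²) = 1/(b + b^(5/2)*(3 - b)))
-6*Z(5) + 9 = -(-6)/(5*(-1 + 5^(3/2)*(-3 + 5))) + 9 = -(-6)/(5*(-1 + (5*√5)*2)) + 9 = -(-6)/(5*(-1 + 10*√5)) + 9 = 6/(5*(-1 + 10*√5)) + 9 = 9 + 6/(5*(-1 + 10*√5))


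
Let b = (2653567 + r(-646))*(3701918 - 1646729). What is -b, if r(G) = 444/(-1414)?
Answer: -3855681812126283/707 ≈ -5.4536e+12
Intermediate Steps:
r(G) = -222/707 (r(G) = 444*(-1/1414) = -222/707)
b = 3855681812126283/707 (b = (2653567 - 222/707)*(3701918 - 1646729) = (1876071647/707)*2055189 = 3855681812126283/707 ≈ 5.4536e+12)
-b = -1*3855681812126283/707 = -3855681812126283/707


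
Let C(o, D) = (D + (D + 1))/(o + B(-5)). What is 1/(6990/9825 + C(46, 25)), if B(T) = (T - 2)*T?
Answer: 17685/23717 ≈ 0.74567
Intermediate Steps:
B(T) = T*(-2 + T) (B(T) = (-2 + T)*T = T*(-2 + T))
C(o, D) = (1 + 2*D)/(35 + o) (C(o, D) = (D + (D + 1))/(o - 5*(-2 - 5)) = (D + (1 + D))/(o - 5*(-7)) = (1 + 2*D)/(o + 35) = (1 + 2*D)/(35 + o))
1/(6990/9825 + C(46, 25)) = 1/(6990/9825 + (1 + 2*25)/(35 + 46)) = 1/(6990*(1/9825) + (1 + 50)/81) = 1/(466/655 + (1/81)*51) = 1/(466/655 + 17/27) = 1/(23717/17685) = 17685/23717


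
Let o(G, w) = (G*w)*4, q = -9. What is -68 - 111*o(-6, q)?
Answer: -24044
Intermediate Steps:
o(G, w) = 4*G*w
-68 - 111*o(-6, q) = -68 - 444*(-6)*(-9) = -68 - 111*216 = -68 - 23976 = -24044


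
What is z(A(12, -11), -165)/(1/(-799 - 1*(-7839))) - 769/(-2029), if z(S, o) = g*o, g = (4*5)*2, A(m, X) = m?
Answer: -94275455231/2029 ≈ -4.6464e+7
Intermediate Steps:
g = 40 (g = 20*2 = 40)
z(S, o) = 40*o
z(A(12, -11), -165)/(1/(-799 - 1*(-7839))) - 769/(-2029) = (40*(-165))/(1/(-799 - 1*(-7839))) - 769/(-2029) = -6600/(1/(-799 + 7839)) - 769*(-1/2029) = -6600/(1/7040) + 769/2029 = -6600/1/7040 + 769/2029 = -6600*7040 + 769/2029 = -46464000 + 769/2029 = -94275455231/2029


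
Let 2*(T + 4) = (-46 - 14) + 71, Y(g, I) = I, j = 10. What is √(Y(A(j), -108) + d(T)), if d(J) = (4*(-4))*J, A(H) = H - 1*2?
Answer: 2*I*√33 ≈ 11.489*I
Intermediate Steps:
A(H) = -2 + H (A(H) = H - 2 = -2 + H)
T = 3/2 (T = -4 + ((-46 - 14) + 71)/2 = -4 + (-60 + 71)/2 = -4 + (½)*11 = -4 + 11/2 = 3/2 ≈ 1.5000)
d(J) = -16*J
√(Y(A(j), -108) + d(T)) = √(-108 - 16*3/2) = √(-108 - 24) = √(-132) = 2*I*√33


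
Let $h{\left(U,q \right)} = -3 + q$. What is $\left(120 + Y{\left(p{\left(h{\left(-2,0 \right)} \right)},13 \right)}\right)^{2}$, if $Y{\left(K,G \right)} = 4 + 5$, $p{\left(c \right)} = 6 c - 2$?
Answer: $16641$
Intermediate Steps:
$p{\left(c \right)} = -2 + 6 c$
$Y{\left(K,G \right)} = 9$
$\left(120 + Y{\left(p{\left(h{\left(-2,0 \right)} \right)},13 \right)}\right)^{2} = \left(120 + 9\right)^{2} = 129^{2} = 16641$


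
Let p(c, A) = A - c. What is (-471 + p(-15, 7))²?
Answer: 201601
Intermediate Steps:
(-471 + p(-15, 7))² = (-471 + (7 - 1*(-15)))² = (-471 + (7 + 15))² = (-471 + 22)² = (-449)² = 201601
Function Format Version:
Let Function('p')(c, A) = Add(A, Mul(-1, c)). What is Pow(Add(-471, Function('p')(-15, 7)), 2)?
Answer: 201601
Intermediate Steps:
Pow(Add(-471, Function('p')(-15, 7)), 2) = Pow(Add(-471, Add(7, Mul(-1, -15))), 2) = Pow(Add(-471, Add(7, 15)), 2) = Pow(Add(-471, 22), 2) = Pow(-449, 2) = 201601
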